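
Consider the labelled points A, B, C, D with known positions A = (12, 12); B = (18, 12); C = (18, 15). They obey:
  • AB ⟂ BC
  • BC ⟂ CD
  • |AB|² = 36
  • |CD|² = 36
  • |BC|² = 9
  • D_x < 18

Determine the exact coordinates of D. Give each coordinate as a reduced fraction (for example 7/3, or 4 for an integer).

D = (12, 15)

1. D_x = 12  [[BC ⟂ CD ⇒ 3y-45=0] ∩ [|D−(18, 15)|²=36]]
2. D_y = 15  [[BC ⟂ CD ⇒ 3y-45=0] ∩ [|D−(18, 15)|²=36]]
   so D = (12, 15)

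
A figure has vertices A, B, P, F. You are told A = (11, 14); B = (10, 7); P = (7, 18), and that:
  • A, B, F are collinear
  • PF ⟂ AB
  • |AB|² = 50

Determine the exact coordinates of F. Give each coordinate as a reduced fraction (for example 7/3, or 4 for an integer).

1. F_x = 287/25  [[A, B, F are collinear ⇒ 7x-1y-63=0] ∩ [PF ⟂ AB ⇒ -1x-7y+133=0]]
2. F_y = 434/25  [[A, B, F are collinear ⇒ 7x-1y-63=0] ∩ [PF ⟂ AB ⇒ -1x-7y+133=0]]
   so F = (287/25, 434/25)

F = (287/25, 434/25)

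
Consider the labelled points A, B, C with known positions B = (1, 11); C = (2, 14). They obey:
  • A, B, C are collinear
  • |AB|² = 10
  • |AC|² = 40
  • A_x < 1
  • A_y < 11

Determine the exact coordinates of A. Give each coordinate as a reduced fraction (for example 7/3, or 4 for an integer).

1. A_x = 0  [[A, B, C are collinear ⇒ -3x+1y-8=0] ∩ [|A−(1, 11)|²=10]]
2. A_y = 8  [[A, B, C are collinear ⇒ -3x+1y-8=0] ∩ [|A−(1, 11)|²=10]]
   so A = (0, 8)

A = (0, 8)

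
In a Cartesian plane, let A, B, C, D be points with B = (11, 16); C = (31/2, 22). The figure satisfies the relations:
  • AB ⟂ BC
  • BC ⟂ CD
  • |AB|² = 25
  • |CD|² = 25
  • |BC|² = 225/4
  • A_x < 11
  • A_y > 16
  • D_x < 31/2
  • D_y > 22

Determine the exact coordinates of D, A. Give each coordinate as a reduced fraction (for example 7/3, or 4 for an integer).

1. D_x = 23/2  [[BC ⟂ CD ⇒ 9/2x+6y-807/4=0] ∩ [|D−(31/2, 22)|²=25]]
2. D_y = 25  [[BC ⟂ CD ⇒ 9/2x+6y-807/4=0] ∩ [|D−(31/2, 22)|²=25]]
   so D = (23/2, 25)
3. A_x = 7  [[AB ⟂ BC ⇒ -9/2x-6y+291/2=0] ∩ [|A−(11, 16)|²=25]]
4. A_y = 19  [[AB ⟂ BC ⇒ -9/2x-6y+291/2=0] ∩ [|A−(11, 16)|²=25]]
   so A = (7, 19)

D = (23/2, 25)
A = (7, 19)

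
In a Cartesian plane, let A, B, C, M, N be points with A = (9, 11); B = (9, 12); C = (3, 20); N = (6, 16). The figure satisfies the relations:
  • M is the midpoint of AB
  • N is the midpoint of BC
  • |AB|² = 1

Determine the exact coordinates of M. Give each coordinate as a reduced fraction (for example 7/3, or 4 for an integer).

M = (9, 23/2)

1. M_x = 9  [2·M = A+B = (9, 11)+(9, 12)]
2. M_y = 23/2  [2·M = A+B = (9, 11)+(9, 12)]
   so M = (9, 23/2)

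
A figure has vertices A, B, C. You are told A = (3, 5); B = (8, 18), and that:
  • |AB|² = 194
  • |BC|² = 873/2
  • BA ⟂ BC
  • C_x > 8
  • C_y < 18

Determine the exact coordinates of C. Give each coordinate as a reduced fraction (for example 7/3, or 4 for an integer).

C = (55/2, 21/2)

1. C_x = 55/2  [[BA ⟂ BC ⇒ -5x-13y+274=0] ∩ [|C−(8, 18)|²=873/2]]
2. C_y = 21/2  [[BA ⟂ BC ⇒ -5x-13y+274=0] ∩ [|C−(8, 18)|²=873/2]]
   so C = (55/2, 21/2)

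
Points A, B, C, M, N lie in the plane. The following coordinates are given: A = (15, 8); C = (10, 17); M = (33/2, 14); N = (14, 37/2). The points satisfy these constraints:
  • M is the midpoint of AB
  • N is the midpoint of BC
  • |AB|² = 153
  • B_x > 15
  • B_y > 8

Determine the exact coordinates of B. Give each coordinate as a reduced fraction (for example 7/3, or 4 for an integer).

B = (18, 20)

1. B_x = 18  [B = 2·M−A = 2·(33/2, 14)−(15, 8)]
2. B_y = 20  [B = 2·M−A = 2·(33/2, 14)−(15, 8)]
   so B = (18, 20)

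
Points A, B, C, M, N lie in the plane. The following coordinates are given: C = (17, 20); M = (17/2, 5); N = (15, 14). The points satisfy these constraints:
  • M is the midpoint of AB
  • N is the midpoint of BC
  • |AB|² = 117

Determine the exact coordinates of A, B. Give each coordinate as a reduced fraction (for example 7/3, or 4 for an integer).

1. B_x = 13  [B = 2·N−C = 2·(15, 14)−(17, 20)]
2. B_y = 8  [B = 2·N−C = 2·(15, 14)−(17, 20)]
   so B = (13, 8)
3. A_x = 4  [A = 2·M−B = 2·(17/2, 5)−(13, 8)]
4. A_y = 2  [A = 2·M−B = 2·(17/2, 5)−(13, 8)]
   so A = (4, 2)

A = (4, 2)
B = (13, 8)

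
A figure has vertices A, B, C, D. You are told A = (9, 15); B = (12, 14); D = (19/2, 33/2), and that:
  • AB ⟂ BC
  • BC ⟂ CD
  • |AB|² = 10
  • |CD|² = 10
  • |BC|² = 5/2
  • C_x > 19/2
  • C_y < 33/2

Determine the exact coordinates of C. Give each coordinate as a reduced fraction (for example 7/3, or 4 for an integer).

C = (25/2, 31/2)

1. C_x = 25/2  [[AB ⟂ BC ⇒ 3x-1y-22=0] ∩ [|C−(19/2, 33/2)|²=10]]
2. C_y = 31/2  [[AB ⟂ BC ⇒ 3x-1y-22=0] ∩ [|C−(19/2, 33/2)|²=10]]
   so C = (25/2, 31/2)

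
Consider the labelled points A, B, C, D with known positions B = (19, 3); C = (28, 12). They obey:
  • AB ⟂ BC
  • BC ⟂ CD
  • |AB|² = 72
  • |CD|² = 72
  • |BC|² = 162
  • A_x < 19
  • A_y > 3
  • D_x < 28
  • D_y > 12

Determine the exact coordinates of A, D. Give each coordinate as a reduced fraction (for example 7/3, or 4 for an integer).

A = (13, 9)
D = (22, 18)

1. A_x = 13  [[AB ⟂ BC ⇒ -9x-9y+198=0] ∩ [|A−(19, 3)|²=72]]
2. A_y = 9  [[AB ⟂ BC ⇒ -9x-9y+198=0] ∩ [|A−(19, 3)|²=72]]
   so A = (13, 9)
3. D_x = 22  [[BC ⟂ CD ⇒ 9x+9y-360=0] ∩ [|D−(28, 12)|²=72]]
4. D_y = 18  [[BC ⟂ CD ⇒ 9x+9y-360=0] ∩ [|D−(28, 12)|²=72]]
   so D = (22, 18)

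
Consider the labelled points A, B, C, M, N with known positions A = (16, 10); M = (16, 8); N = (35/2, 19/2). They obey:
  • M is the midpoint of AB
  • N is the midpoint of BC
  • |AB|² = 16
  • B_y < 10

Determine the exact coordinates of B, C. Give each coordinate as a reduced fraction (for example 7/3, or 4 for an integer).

1. B_x = 16  [B = 2·M−A = 2·(16, 8)−(16, 10)]
2. B_y = 6  [B = 2·M−A = 2·(16, 8)−(16, 10)]
   so B = (16, 6)
3. C_x = 19  [C = 2·N−B = 2·(35/2, 19/2)−(16, 6)]
4. C_y = 13  [C = 2·N−B = 2·(35/2, 19/2)−(16, 6)]
   so C = (19, 13)

B = (16, 6)
C = (19, 13)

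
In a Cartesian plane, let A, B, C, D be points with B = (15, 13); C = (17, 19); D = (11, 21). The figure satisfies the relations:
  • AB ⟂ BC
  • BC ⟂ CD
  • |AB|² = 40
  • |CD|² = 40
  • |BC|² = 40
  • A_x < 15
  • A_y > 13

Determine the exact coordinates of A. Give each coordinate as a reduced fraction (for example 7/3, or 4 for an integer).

1. A_x = 9  [[AB ⟂ BC ⇒ -2x-6y+108=0] ∩ [|A−(15, 13)|²=40]]
2. A_y = 15  [[AB ⟂ BC ⇒ -2x-6y+108=0] ∩ [|A−(15, 13)|²=40]]
   so A = (9, 15)

A = (9, 15)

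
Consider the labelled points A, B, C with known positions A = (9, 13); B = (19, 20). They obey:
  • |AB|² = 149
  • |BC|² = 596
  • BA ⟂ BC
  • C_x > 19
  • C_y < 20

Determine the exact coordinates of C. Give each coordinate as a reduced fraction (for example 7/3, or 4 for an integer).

1. C_x = 33  [[BA ⟂ BC ⇒ -10x-7y+330=0] ∩ [|C−(19, 20)|²=596]]
2. C_y = 0  [[BA ⟂ BC ⇒ -10x-7y+330=0] ∩ [|C−(19, 20)|²=596]]
   so C = (33, 0)

C = (33, 0)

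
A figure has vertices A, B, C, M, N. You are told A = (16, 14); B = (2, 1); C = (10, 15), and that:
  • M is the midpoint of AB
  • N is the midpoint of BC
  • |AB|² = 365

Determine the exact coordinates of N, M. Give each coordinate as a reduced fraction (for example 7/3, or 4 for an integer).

1. M_x = 9  [2·M = A+B = (16, 14)+(2, 1)]
2. M_y = 15/2  [2·M = A+B = (16, 14)+(2, 1)]
   so M = (9, 15/2)
3. N_x = 6  [2·N = B+C = (2, 1)+(10, 15)]
4. N_y = 8  [2·N = B+C = (2, 1)+(10, 15)]
   so N = (6, 8)

N = (6, 8)
M = (9, 15/2)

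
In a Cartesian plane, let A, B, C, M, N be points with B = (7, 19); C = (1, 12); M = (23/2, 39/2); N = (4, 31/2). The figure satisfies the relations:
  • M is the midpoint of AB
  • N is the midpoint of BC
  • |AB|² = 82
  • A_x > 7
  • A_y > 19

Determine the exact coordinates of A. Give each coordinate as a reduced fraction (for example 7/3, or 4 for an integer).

1. A_x = 16  [A = 2·M−B = 2·(23/2, 39/2)−(7, 19)]
2. A_y = 20  [A = 2·M−B = 2·(23/2, 39/2)−(7, 19)]
   so A = (16, 20)

A = (16, 20)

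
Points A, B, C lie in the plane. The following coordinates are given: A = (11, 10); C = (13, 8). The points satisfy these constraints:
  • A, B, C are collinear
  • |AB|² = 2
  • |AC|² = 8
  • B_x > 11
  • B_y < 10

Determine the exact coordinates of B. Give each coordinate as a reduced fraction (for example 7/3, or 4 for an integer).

B = (12, 9)

1. B_x = 12  [[A, B, C are collinear ⇒ -2x-2y+42=0] ∩ [|B−(11, 10)|²=2]]
2. B_y = 9  [[A, B, C are collinear ⇒ -2x-2y+42=0] ∩ [|B−(11, 10)|²=2]]
   so B = (12, 9)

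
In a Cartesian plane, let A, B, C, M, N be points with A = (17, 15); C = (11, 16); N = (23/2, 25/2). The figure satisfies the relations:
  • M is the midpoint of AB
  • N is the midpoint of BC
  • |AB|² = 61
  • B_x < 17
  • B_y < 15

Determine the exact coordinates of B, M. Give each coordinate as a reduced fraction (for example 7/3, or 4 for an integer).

1. B_x = 12  [B = 2·N−C = 2·(23/2, 25/2)−(11, 16)]
2. B_y = 9  [B = 2·N−C = 2·(23/2, 25/2)−(11, 16)]
   so B = (12, 9)
3. M_x = 29/2  [2·M = A+B = (17, 15)+(12, 9)]
4. M_y = 12  [2·M = A+B = (17, 15)+(12, 9)]
   so M = (29/2, 12)

B = (12, 9)
M = (29/2, 12)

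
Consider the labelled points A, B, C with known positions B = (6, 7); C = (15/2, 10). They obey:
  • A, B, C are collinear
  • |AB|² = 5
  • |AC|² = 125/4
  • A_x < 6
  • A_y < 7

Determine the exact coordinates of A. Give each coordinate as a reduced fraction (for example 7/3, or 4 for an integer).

1. A_x = 5  [[A, B, C are collinear ⇒ -3x+3/2y+15/2=0] ∩ [|A−(6, 7)|²=5]]
2. A_y = 5  [[A, B, C are collinear ⇒ -3x+3/2y+15/2=0] ∩ [|A−(6, 7)|²=5]]
   so A = (5, 5)

A = (5, 5)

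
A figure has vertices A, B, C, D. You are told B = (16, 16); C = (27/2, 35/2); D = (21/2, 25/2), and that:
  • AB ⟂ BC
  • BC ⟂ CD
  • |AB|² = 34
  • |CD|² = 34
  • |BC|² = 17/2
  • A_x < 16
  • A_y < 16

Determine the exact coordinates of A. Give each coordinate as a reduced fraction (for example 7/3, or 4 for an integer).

A = (13, 11)

1. A_x = 13  [[AB ⟂ BC ⇒ 5/2x-3/2y-16=0] ∩ [|A−(16, 16)|²=34]]
2. A_y = 11  [[AB ⟂ BC ⇒ 5/2x-3/2y-16=0] ∩ [|A−(16, 16)|²=34]]
   so A = (13, 11)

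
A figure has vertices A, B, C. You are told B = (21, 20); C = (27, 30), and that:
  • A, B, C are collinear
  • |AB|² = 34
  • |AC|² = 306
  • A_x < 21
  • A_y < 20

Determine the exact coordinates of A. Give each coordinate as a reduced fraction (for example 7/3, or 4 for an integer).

1. A_x = 18  [[A, B, C are collinear ⇒ -10x+6y+90=0] ∩ [|A−(21, 20)|²=34]]
2. A_y = 15  [[A, B, C are collinear ⇒ -10x+6y+90=0] ∩ [|A−(21, 20)|²=34]]
   so A = (18, 15)

A = (18, 15)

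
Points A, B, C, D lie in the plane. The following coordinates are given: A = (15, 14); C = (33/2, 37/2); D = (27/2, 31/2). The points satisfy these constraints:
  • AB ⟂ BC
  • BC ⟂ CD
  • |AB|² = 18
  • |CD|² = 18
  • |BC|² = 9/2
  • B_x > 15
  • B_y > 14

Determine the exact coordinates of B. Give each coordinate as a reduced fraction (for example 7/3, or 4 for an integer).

1. B_x = 18  [[BC ⟂ CD ⇒ 3x+3y-105=0] ∩ [|B−(15, 14)|²=18]]
2. B_y = 17  [[BC ⟂ CD ⇒ 3x+3y-105=0] ∩ [|B−(15, 14)|²=18]]
   so B = (18, 17)

B = (18, 17)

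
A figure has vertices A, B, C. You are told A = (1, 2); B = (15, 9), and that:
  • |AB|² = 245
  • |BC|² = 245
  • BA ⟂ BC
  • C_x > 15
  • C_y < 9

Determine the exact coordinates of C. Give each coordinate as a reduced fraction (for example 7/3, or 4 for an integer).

C = (22, -5)

1. C_x = 22  [[BA ⟂ BC ⇒ -14x-7y+273=0] ∩ [|C−(15, 9)|²=245]]
2. C_y = -5  [[BA ⟂ BC ⇒ -14x-7y+273=0] ∩ [|C−(15, 9)|²=245]]
   so C = (22, -5)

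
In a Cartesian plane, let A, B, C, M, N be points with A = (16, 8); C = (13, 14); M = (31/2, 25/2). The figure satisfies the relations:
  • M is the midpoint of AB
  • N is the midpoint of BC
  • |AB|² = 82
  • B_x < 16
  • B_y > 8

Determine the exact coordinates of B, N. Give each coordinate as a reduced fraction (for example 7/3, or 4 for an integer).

B = (15, 17)
N = (14, 31/2)

1. B_x = 15  [B = 2·M−A = 2·(31/2, 25/2)−(16, 8)]
2. B_y = 17  [B = 2·M−A = 2·(31/2, 25/2)−(16, 8)]
   so B = (15, 17)
3. N_x = 14  [2·N = B+C = (15, 17)+(13, 14)]
4. N_y = 31/2  [2·N = B+C = (15, 17)+(13, 14)]
   so N = (14, 31/2)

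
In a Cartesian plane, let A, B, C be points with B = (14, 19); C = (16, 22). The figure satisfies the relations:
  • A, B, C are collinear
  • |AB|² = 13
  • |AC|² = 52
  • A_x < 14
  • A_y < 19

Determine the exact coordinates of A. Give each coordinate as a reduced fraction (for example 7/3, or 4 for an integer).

1. A_x = 12  [[A, B, C are collinear ⇒ -3x+2y+4=0] ∩ [|A−(14, 19)|²=13]]
2. A_y = 16  [[A, B, C are collinear ⇒ -3x+2y+4=0] ∩ [|A−(14, 19)|²=13]]
   so A = (12, 16)

A = (12, 16)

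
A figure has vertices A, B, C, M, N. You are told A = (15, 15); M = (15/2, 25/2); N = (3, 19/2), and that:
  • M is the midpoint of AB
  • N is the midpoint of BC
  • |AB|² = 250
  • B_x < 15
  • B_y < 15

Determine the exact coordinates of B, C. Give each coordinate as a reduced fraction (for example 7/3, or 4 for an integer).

B = (0, 10)
C = (6, 9)

1. B_x = 0  [B = 2·M−A = 2·(15/2, 25/2)−(15, 15)]
2. B_y = 10  [B = 2·M−A = 2·(15/2, 25/2)−(15, 15)]
   so B = (0, 10)
3. C_x = 6  [C = 2·N−B = 2·(3, 19/2)−(0, 10)]
4. C_y = 9  [C = 2·N−B = 2·(3, 19/2)−(0, 10)]
   so C = (6, 9)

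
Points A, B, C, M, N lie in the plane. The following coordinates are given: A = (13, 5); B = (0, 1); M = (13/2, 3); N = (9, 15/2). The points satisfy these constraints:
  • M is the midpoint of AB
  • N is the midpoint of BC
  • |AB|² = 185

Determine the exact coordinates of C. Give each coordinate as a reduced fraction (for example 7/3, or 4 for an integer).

1. C_x = 18  [C = 2·N−B = 2·(9, 15/2)−(0, 1)]
2. C_y = 14  [C = 2·N−B = 2·(9, 15/2)−(0, 1)]
   so C = (18, 14)

C = (18, 14)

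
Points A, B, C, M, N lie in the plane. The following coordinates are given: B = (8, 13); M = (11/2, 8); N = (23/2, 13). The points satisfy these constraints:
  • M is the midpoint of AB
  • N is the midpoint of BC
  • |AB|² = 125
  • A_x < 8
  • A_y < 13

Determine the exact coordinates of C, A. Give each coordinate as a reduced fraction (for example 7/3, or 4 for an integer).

C = (15, 13)
A = (3, 3)

1. A_x = 3  [A = 2·M−B = 2·(11/2, 8)−(8, 13)]
2. A_y = 3  [A = 2·M−B = 2·(11/2, 8)−(8, 13)]
   so A = (3, 3)
3. C_x = 15  [C = 2·N−B = 2·(23/2, 13)−(8, 13)]
4. C_y = 13  [C = 2·N−B = 2·(23/2, 13)−(8, 13)]
   so C = (15, 13)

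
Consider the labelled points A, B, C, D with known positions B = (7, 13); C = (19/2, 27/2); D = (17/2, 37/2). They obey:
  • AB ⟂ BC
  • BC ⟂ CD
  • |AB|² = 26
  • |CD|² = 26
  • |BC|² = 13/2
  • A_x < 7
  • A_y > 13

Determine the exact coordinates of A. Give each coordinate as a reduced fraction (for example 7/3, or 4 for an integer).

1. A_x = 6  [[AB ⟂ BC ⇒ -5/2x-1/2y+24=0] ∩ [|A−(7, 13)|²=26]]
2. A_y = 18  [[AB ⟂ BC ⇒ -5/2x-1/2y+24=0] ∩ [|A−(7, 13)|²=26]]
   so A = (6, 18)

A = (6, 18)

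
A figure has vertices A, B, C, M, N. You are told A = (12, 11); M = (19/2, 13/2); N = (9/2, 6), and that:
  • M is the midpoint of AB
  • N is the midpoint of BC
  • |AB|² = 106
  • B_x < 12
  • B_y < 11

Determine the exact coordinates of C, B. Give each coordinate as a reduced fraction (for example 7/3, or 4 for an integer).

C = (2, 10)
B = (7, 2)

1. B_x = 7  [B = 2·M−A = 2·(19/2, 13/2)−(12, 11)]
2. B_y = 2  [B = 2·M−A = 2·(19/2, 13/2)−(12, 11)]
   so B = (7, 2)
3. C_x = 2  [C = 2·N−B = 2·(9/2, 6)−(7, 2)]
4. C_y = 10  [C = 2·N−B = 2·(9/2, 6)−(7, 2)]
   so C = (2, 10)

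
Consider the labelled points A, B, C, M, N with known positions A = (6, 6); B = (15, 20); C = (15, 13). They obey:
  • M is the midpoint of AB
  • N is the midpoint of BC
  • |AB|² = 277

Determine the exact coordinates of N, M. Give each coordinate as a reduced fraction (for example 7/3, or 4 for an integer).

N = (15, 33/2)
M = (21/2, 13)

1. M_x = 21/2  [2·M = A+B = (6, 6)+(15, 20)]
2. M_y = 13  [2·M = A+B = (6, 6)+(15, 20)]
   so M = (21/2, 13)
3. N_x = 15  [2·N = B+C = (15, 20)+(15, 13)]
4. N_y = 33/2  [2·N = B+C = (15, 20)+(15, 13)]
   so N = (15, 33/2)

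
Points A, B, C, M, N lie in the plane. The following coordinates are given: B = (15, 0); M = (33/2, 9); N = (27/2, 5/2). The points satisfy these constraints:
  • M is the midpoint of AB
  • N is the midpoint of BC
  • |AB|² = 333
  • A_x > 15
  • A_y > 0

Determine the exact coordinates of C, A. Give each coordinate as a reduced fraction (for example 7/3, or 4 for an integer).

1. A_x = 18  [A = 2·M−B = 2·(33/2, 9)−(15, 0)]
2. A_y = 18  [A = 2·M−B = 2·(33/2, 9)−(15, 0)]
   so A = (18, 18)
3. C_x = 12  [C = 2·N−B = 2·(27/2, 5/2)−(15, 0)]
4. C_y = 5  [C = 2·N−B = 2·(27/2, 5/2)−(15, 0)]
   so C = (12, 5)

C = (12, 5)
A = (18, 18)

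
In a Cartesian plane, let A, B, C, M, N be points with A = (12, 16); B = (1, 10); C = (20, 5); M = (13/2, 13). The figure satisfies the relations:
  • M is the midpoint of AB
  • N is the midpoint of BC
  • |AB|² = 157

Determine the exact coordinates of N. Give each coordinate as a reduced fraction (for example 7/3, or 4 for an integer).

N = (21/2, 15/2)

1. N_x = 21/2  [2·N = B+C = (1, 10)+(20, 5)]
2. N_y = 15/2  [2·N = B+C = (1, 10)+(20, 5)]
   so N = (21/2, 15/2)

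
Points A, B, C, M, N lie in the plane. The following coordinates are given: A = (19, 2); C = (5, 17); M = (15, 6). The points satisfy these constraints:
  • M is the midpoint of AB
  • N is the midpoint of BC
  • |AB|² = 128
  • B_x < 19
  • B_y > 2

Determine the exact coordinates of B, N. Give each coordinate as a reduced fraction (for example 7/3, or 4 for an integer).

1. B_x = 11  [B = 2·M−A = 2·(15, 6)−(19, 2)]
2. B_y = 10  [B = 2·M−A = 2·(15, 6)−(19, 2)]
   so B = (11, 10)
3. N_x = 8  [2·N = B+C = (11, 10)+(5, 17)]
4. N_y = 27/2  [2·N = B+C = (11, 10)+(5, 17)]
   so N = (8, 27/2)

B = (11, 10)
N = (8, 27/2)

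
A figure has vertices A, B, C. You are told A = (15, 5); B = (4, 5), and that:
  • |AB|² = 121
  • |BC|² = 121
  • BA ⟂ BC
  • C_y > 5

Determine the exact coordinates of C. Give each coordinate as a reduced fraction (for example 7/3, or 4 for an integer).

C = (4, 16)

1. C_x = 4  [[BA ⟂ BC ⇒ 11x-44=0] ∩ [|C−(4, 5)|²=121]]
2. C_y = 16  [[BA ⟂ BC ⇒ 11x-44=0] ∩ [|C−(4, 5)|²=121]]
   so C = (4, 16)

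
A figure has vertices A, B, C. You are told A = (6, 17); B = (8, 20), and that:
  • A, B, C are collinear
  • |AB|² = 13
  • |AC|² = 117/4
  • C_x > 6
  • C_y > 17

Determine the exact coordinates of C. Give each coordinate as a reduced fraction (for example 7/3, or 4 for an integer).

C = (9, 43/2)

1. C_x = 9  [[A, B, C are collinear ⇒ -3x+2y-16=0] ∩ [|C−(6, 17)|²=117/4]]
2. C_y = 43/2  [[A, B, C are collinear ⇒ -3x+2y-16=0] ∩ [|C−(6, 17)|²=117/4]]
   so C = (9, 43/2)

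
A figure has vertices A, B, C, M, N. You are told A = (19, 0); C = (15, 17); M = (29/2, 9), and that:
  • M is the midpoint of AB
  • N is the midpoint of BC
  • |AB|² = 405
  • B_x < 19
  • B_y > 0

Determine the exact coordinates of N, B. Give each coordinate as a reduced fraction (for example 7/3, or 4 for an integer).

1. B_x = 10  [B = 2·M−A = 2·(29/2, 9)−(19, 0)]
2. B_y = 18  [B = 2·M−A = 2·(29/2, 9)−(19, 0)]
   so B = (10, 18)
3. N_x = 25/2  [2·N = B+C = (10, 18)+(15, 17)]
4. N_y = 35/2  [2·N = B+C = (10, 18)+(15, 17)]
   so N = (25/2, 35/2)

N = (25/2, 35/2)
B = (10, 18)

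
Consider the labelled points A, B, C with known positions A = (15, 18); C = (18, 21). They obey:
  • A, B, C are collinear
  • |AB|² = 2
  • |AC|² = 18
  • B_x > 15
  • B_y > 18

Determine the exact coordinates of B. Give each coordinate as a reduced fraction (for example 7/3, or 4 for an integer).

1. B_x = 16  [[A, B, C are collinear ⇒ 3x-3y+9=0] ∩ [|B−(15, 18)|²=2]]
2. B_y = 19  [[A, B, C are collinear ⇒ 3x-3y+9=0] ∩ [|B−(15, 18)|²=2]]
   so B = (16, 19)

B = (16, 19)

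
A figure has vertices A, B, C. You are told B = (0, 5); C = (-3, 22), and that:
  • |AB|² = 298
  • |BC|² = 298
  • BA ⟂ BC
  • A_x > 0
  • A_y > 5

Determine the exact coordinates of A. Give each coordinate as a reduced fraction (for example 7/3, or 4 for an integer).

A = (17, 8)

1. A_x = 17  [[BA ⟂ BC ⇒ -3x+17y-85=0] ∩ [|A−(0, 5)|²=298]]
2. A_y = 8  [[BA ⟂ BC ⇒ -3x+17y-85=0] ∩ [|A−(0, 5)|²=298]]
   so A = (17, 8)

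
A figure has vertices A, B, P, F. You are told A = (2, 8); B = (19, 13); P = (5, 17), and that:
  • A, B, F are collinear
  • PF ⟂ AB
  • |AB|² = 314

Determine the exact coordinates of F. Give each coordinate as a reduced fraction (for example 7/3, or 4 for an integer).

F = (1130/157, 1496/157)

1. F_x = 1130/157  [[A, B, F are collinear ⇒ -5x+17y-126=0] ∩ [PF ⟂ AB ⇒ 17x+5y-170=0]]
2. F_y = 1496/157  [[A, B, F are collinear ⇒ -5x+17y-126=0] ∩ [PF ⟂ AB ⇒ 17x+5y-170=0]]
   so F = (1130/157, 1496/157)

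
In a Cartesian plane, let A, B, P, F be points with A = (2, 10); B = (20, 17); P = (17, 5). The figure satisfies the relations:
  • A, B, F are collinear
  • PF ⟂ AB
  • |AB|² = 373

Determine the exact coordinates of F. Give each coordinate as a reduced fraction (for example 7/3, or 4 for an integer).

F = (4976/373, 5375/373)

1. F_x = 4976/373  [[A, B, F are collinear ⇒ -7x+18y-166=0] ∩ [PF ⟂ AB ⇒ 18x+7y-341=0]]
2. F_y = 5375/373  [[A, B, F are collinear ⇒ -7x+18y-166=0] ∩ [PF ⟂ AB ⇒ 18x+7y-341=0]]
   so F = (4976/373, 5375/373)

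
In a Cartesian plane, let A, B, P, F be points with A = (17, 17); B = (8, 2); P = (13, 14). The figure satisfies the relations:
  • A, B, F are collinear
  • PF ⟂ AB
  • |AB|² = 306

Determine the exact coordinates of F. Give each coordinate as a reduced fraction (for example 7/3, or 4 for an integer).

F = (497/34, 443/34)

1. F_x = 497/34  [[A, B, F are collinear ⇒ 15x-9y-102=0] ∩ [PF ⟂ AB ⇒ -9x-15y+327=0]]
2. F_y = 443/34  [[A, B, F are collinear ⇒ 15x-9y-102=0] ∩ [PF ⟂ AB ⇒ -9x-15y+327=0]]
   so F = (497/34, 443/34)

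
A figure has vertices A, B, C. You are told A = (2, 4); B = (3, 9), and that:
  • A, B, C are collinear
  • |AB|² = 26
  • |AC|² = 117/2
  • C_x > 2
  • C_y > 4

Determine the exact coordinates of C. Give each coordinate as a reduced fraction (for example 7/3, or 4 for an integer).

1. C_x = 7/2  [[A, B, C are collinear ⇒ -5x+1y+6=0] ∩ [|C−(2, 4)|²=117/2]]
2. C_y = 23/2  [[A, B, C are collinear ⇒ -5x+1y+6=0] ∩ [|C−(2, 4)|²=117/2]]
   so C = (7/2, 23/2)

C = (7/2, 23/2)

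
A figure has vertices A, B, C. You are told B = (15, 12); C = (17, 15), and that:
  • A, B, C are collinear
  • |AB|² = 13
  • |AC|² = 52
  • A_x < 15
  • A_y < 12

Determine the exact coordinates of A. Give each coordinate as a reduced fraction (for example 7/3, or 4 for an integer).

A = (13, 9)

1. A_x = 13  [[A, B, C are collinear ⇒ -3x+2y+21=0] ∩ [|A−(15, 12)|²=13]]
2. A_y = 9  [[A, B, C are collinear ⇒ -3x+2y+21=0] ∩ [|A−(15, 12)|²=13]]
   so A = (13, 9)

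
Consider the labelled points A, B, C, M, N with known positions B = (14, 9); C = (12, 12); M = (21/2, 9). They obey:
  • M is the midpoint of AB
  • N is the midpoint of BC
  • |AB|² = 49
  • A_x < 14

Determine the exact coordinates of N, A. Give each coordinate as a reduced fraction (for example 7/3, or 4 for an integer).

1. A_x = 7  [A = 2·M−B = 2·(21/2, 9)−(14, 9)]
2. A_y = 9  [A = 2·M−B = 2·(21/2, 9)−(14, 9)]
   so A = (7, 9)
3. N_x = 13  [2·N = B+C = (14, 9)+(12, 12)]
4. N_y = 21/2  [2·N = B+C = (14, 9)+(12, 12)]
   so N = (13, 21/2)

N = (13, 21/2)
A = (7, 9)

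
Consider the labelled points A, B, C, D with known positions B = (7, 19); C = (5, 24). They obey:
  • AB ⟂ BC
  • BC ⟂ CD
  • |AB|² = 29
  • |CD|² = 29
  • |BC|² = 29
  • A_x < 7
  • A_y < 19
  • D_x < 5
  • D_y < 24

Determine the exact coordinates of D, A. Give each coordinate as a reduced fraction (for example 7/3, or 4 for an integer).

D = (0, 22)
A = (2, 17)

1. D_x = 0  [[BC ⟂ CD ⇒ -2x+5y-110=0] ∩ [|D−(5, 24)|²=29]]
2. D_y = 22  [[BC ⟂ CD ⇒ -2x+5y-110=0] ∩ [|D−(5, 24)|²=29]]
   so D = (0, 22)
3. A_x = 2  [[AB ⟂ BC ⇒ 2x-5y+81=0] ∩ [|A−(7, 19)|²=29]]
4. A_y = 17  [[AB ⟂ BC ⇒ 2x-5y+81=0] ∩ [|A−(7, 19)|²=29]]
   so A = (2, 17)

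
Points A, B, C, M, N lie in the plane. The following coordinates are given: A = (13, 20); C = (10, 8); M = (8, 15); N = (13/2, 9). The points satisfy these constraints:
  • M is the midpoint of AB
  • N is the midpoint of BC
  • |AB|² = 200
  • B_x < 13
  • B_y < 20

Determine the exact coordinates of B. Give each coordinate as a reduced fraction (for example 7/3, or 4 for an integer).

B = (3, 10)

1. B_x = 3  [B = 2·M−A = 2·(8, 15)−(13, 20)]
2. B_y = 10  [B = 2·M−A = 2·(8, 15)−(13, 20)]
   so B = (3, 10)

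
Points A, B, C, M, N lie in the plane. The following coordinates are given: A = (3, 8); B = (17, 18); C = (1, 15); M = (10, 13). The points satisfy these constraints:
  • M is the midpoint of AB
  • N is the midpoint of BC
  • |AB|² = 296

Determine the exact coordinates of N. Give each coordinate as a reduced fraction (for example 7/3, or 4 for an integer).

N = (9, 33/2)

1. N_x = 9  [2·N = B+C = (17, 18)+(1, 15)]
2. N_y = 33/2  [2·N = B+C = (17, 18)+(1, 15)]
   so N = (9, 33/2)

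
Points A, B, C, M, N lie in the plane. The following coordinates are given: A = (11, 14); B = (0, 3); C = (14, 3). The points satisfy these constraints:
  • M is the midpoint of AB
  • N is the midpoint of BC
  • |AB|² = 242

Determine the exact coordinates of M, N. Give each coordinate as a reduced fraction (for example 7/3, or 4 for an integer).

1. M_x = 11/2  [2·M = A+B = (11, 14)+(0, 3)]
2. M_y = 17/2  [2·M = A+B = (11, 14)+(0, 3)]
   so M = (11/2, 17/2)
3. N_x = 7  [2·N = B+C = (0, 3)+(14, 3)]
4. N_y = 3  [2·N = B+C = (0, 3)+(14, 3)]
   so N = (7, 3)

M = (11/2, 17/2)
N = (7, 3)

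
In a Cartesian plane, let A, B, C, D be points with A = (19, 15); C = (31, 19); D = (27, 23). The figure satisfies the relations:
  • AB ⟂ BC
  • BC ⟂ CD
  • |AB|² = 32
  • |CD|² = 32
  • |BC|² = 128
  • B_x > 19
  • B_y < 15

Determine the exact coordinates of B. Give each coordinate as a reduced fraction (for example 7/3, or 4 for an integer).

B = (23, 11)

1. B_x = 23  [[BC ⟂ CD ⇒ 4x-4y-48=0] ∩ [|B−(19, 15)|²=32]]
2. B_y = 11  [[BC ⟂ CD ⇒ 4x-4y-48=0] ∩ [|B−(19, 15)|²=32]]
   so B = (23, 11)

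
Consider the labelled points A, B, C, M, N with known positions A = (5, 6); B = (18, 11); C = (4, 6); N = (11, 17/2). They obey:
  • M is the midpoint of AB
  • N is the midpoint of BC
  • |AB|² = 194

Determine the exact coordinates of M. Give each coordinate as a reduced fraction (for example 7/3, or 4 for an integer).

M = (23/2, 17/2)

1. M_x = 23/2  [2·M = A+B = (5, 6)+(18, 11)]
2. M_y = 17/2  [2·M = A+B = (5, 6)+(18, 11)]
   so M = (23/2, 17/2)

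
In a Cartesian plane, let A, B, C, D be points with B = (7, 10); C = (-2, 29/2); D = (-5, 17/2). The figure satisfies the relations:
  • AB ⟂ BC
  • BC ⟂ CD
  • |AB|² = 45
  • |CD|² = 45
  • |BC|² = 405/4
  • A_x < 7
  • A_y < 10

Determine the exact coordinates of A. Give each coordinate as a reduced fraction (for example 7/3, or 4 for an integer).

A = (4, 4)

1. A_x = 4  [[AB ⟂ BC ⇒ 9x-9/2y-18=0] ∩ [|A−(7, 10)|²=45]]
2. A_y = 4  [[AB ⟂ BC ⇒ 9x-9/2y-18=0] ∩ [|A−(7, 10)|²=45]]
   so A = (4, 4)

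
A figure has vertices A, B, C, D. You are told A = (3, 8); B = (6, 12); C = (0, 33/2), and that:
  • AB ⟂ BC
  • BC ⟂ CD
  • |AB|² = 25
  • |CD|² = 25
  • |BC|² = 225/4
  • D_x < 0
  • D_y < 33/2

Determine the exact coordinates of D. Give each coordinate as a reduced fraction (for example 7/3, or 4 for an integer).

1. D_x = -3  [[BC ⟂ CD ⇒ -6x+9/2y-297/4=0] ∩ [|D−(0, 33/2)|²=25]]
2. D_y = 25/2  [[BC ⟂ CD ⇒ -6x+9/2y-297/4=0] ∩ [|D−(0, 33/2)|²=25]]
   so D = (-3, 25/2)

D = (-3, 25/2)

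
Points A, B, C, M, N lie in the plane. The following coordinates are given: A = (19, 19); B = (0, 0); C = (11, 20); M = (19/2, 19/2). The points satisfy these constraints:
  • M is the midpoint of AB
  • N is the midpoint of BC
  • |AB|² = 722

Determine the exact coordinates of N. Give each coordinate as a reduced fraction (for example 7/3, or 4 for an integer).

N = (11/2, 10)

1. N_x = 11/2  [2·N = B+C = (0, 0)+(11, 20)]
2. N_y = 10  [2·N = B+C = (0, 0)+(11, 20)]
   so N = (11/2, 10)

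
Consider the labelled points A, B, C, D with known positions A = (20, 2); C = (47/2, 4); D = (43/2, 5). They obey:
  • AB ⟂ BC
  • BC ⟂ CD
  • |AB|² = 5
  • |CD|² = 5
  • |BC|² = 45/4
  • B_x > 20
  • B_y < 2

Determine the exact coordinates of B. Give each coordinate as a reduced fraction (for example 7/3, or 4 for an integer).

B = (22, 1)

1. B_x = 22  [[BC ⟂ CD ⇒ 2x-1y-43=0] ∩ [|B−(20, 2)|²=5]]
2. B_y = 1  [[BC ⟂ CD ⇒ 2x-1y-43=0] ∩ [|B−(20, 2)|²=5]]
   so B = (22, 1)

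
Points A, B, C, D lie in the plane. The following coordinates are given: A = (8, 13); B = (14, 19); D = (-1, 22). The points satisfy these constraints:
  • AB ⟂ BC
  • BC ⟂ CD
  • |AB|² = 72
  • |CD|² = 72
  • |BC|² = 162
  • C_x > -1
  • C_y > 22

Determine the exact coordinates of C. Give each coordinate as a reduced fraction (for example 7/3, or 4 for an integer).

1. C_x = 5  [[AB ⟂ BC ⇒ 6x+6y-198=0] ∩ [|C−(-1, 22)|²=72]]
2. C_y = 28  [[AB ⟂ BC ⇒ 6x+6y-198=0] ∩ [|C−(-1, 22)|²=72]]
   so C = (5, 28)

C = (5, 28)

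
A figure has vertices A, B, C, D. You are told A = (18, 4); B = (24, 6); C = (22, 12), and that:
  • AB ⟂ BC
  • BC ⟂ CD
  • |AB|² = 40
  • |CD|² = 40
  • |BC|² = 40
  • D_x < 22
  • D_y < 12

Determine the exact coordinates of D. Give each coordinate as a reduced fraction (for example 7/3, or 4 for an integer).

1. D_x = 16  [[BC ⟂ CD ⇒ -2x+6y-28=0] ∩ [|D−(22, 12)|²=40]]
2. D_y = 10  [[BC ⟂ CD ⇒ -2x+6y-28=0] ∩ [|D−(22, 12)|²=40]]
   so D = (16, 10)

D = (16, 10)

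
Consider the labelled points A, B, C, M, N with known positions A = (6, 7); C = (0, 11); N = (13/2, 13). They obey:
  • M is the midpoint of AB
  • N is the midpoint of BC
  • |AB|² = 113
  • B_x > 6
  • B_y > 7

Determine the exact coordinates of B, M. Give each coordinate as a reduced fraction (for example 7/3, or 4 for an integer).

B = (13, 15)
M = (19/2, 11)

1. B_x = 13  [B = 2·N−C = 2·(13/2, 13)−(0, 11)]
2. B_y = 15  [B = 2·N−C = 2·(13/2, 13)−(0, 11)]
   so B = (13, 15)
3. M_x = 19/2  [2·M = A+B = (6, 7)+(13, 15)]
4. M_y = 11  [2·M = A+B = (6, 7)+(13, 15)]
   so M = (19/2, 11)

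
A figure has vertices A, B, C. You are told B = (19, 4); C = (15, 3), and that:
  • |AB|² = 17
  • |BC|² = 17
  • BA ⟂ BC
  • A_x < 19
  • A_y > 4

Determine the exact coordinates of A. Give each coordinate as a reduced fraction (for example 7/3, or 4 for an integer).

A = (18, 8)

1. A_x = 18  [[BA ⟂ BC ⇒ -4x-1y+80=0] ∩ [|A−(19, 4)|²=17]]
2. A_y = 8  [[BA ⟂ BC ⇒ -4x-1y+80=0] ∩ [|A−(19, 4)|²=17]]
   so A = (18, 8)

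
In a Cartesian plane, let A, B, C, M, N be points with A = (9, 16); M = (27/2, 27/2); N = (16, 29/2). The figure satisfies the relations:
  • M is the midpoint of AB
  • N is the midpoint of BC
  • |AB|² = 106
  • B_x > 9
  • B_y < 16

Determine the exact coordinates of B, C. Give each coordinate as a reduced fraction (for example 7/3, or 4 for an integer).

B = (18, 11)
C = (14, 18)

1. B_x = 18  [B = 2·M−A = 2·(27/2, 27/2)−(9, 16)]
2. B_y = 11  [B = 2·M−A = 2·(27/2, 27/2)−(9, 16)]
   so B = (18, 11)
3. C_x = 14  [C = 2·N−B = 2·(16, 29/2)−(18, 11)]
4. C_y = 18  [C = 2·N−B = 2·(16, 29/2)−(18, 11)]
   so C = (14, 18)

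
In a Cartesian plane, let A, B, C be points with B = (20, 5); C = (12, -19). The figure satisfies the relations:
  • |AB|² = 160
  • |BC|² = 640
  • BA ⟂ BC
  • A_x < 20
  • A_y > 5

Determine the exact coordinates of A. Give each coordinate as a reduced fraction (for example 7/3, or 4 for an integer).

1. A_x = 8  [[BA ⟂ BC ⇒ -8x-24y+280=0] ∩ [|A−(20, 5)|²=160]]
2. A_y = 9  [[BA ⟂ BC ⇒ -8x-24y+280=0] ∩ [|A−(20, 5)|²=160]]
   so A = (8, 9)

A = (8, 9)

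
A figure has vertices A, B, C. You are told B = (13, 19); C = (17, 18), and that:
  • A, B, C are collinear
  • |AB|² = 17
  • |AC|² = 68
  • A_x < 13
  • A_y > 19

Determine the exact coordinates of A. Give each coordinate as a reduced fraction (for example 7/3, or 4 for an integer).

1. A_x = 9  [[A, B, C are collinear ⇒ 1x+4y-89=0] ∩ [|A−(13, 19)|²=17]]
2. A_y = 20  [[A, B, C are collinear ⇒ 1x+4y-89=0] ∩ [|A−(13, 19)|²=17]]
   so A = (9, 20)

A = (9, 20)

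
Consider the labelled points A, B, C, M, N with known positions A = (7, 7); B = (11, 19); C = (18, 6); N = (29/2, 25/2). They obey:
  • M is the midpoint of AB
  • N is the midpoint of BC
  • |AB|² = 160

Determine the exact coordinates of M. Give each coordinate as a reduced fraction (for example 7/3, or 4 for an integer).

1. M_x = 9  [2·M = A+B = (7, 7)+(11, 19)]
2. M_y = 13  [2·M = A+B = (7, 7)+(11, 19)]
   so M = (9, 13)

M = (9, 13)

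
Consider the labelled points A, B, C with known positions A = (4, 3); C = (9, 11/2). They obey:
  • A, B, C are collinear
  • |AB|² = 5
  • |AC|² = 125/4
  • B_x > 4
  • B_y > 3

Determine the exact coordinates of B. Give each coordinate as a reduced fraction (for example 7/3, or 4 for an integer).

B = (6, 4)

1. B_x = 6  [[A, B, C are collinear ⇒ 5/2x-5y+5=0] ∩ [|B−(4, 3)|²=5]]
2. B_y = 4  [[A, B, C are collinear ⇒ 5/2x-5y+5=0] ∩ [|B−(4, 3)|²=5]]
   so B = (6, 4)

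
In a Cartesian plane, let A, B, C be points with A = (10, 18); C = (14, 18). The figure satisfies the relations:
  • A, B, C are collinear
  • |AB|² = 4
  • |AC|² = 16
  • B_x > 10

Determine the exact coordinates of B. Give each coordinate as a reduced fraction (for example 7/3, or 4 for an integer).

B = (12, 18)

1. B_x = 12  [[A, B, C are collinear ⇒ -4y+72=0] ∩ [|B−(10, 18)|²=4]]
2. B_y = 18  [[A, B, C are collinear ⇒ -4y+72=0] ∩ [|B−(10, 18)|²=4]]
   so B = (12, 18)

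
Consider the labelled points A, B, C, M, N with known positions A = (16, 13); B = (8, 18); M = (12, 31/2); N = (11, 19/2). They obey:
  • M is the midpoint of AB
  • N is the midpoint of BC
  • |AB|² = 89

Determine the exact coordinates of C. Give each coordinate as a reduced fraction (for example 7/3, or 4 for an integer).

C = (14, 1)

1. C_x = 14  [C = 2·N−B = 2·(11, 19/2)−(8, 18)]
2. C_y = 1  [C = 2·N−B = 2·(11, 19/2)−(8, 18)]
   so C = (14, 1)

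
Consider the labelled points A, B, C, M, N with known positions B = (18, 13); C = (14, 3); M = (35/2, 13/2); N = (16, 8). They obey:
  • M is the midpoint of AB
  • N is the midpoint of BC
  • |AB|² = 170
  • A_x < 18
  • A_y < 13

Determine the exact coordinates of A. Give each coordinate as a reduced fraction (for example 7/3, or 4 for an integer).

A = (17, 0)

1. A_x = 17  [A = 2·M−B = 2·(35/2, 13/2)−(18, 13)]
2. A_y = 0  [A = 2·M−B = 2·(35/2, 13/2)−(18, 13)]
   so A = (17, 0)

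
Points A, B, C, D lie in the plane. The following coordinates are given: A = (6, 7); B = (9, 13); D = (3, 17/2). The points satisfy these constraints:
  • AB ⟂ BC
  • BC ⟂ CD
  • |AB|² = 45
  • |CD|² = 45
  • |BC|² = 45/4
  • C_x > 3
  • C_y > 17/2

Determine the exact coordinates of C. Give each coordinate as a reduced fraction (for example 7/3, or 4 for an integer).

1. C_x = 6  [[AB ⟂ BC ⇒ 3x+6y-105=0] ∩ [|C−(3, 17/2)|²=45]]
2. C_y = 29/2  [[AB ⟂ BC ⇒ 3x+6y-105=0] ∩ [|C−(3, 17/2)|²=45]]
   so C = (6, 29/2)

C = (6, 29/2)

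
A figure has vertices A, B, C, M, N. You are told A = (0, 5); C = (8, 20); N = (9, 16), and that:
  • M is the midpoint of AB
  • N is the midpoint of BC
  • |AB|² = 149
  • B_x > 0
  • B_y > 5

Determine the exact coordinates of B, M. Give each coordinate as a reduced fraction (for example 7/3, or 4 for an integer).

B = (10, 12)
M = (5, 17/2)

1. B_x = 10  [B = 2·N−C = 2·(9, 16)−(8, 20)]
2. B_y = 12  [B = 2·N−C = 2·(9, 16)−(8, 20)]
   so B = (10, 12)
3. M_x = 5  [2·M = A+B = (0, 5)+(10, 12)]
4. M_y = 17/2  [2·M = A+B = (0, 5)+(10, 12)]
   so M = (5, 17/2)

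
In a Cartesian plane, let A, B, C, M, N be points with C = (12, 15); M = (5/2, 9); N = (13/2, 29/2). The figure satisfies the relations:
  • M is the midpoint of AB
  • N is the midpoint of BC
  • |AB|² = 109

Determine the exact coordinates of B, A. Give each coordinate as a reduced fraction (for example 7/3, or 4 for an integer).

B = (1, 14)
A = (4, 4)

1. B_x = 1  [B = 2·N−C = 2·(13/2, 29/2)−(12, 15)]
2. B_y = 14  [B = 2·N−C = 2·(13/2, 29/2)−(12, 15)]
   so B = (1, 14)
3. A_x = 4  [A = 2·M−B = 2·(5/2, 9)−(1, 14)]
4. A_y = 4  [A = 2·M−B = 2·(5/2, 9)−(1, 14)]
   so A = (4, 4)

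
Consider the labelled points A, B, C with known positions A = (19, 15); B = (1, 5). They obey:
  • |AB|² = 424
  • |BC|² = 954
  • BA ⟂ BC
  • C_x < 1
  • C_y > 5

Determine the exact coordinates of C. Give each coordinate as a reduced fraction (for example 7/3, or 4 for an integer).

C = (-14, 32)

1. C_x = -14  [[BA ⟂ BC ⇒ 18x+10y-68=0] ∩ [|C−(1, 5)|²=954]]
2. C_y = 32  [[BA ⟂ BC ⇒ 18x+10y-68=0] ∩ [|C−(1, 5)|²=954]]
   so C = (-14, 32)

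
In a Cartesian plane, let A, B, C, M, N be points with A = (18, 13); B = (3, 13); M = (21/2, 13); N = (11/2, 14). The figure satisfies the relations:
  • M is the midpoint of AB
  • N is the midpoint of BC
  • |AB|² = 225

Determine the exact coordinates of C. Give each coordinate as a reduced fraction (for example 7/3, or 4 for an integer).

1. C_x = 8  [C = 2·N−B = 2·(11/2, 14)−(3, 13)]
2. C_y = 15  [C = 2·N−B = 2·(11/2, 14)−(3, 13)]
   so C = (8, 15)

C = (8, 15)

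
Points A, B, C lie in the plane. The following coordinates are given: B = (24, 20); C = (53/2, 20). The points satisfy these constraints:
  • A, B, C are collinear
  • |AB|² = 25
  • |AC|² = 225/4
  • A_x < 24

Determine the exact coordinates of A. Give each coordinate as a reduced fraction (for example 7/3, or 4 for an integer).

A = (19, 20)

1. A_x = 19  [[A, B, C are collinear ⇒ 5/2y-50=0] ∩ [|A−(24, 20)|²=25]]
2. A_y = 20  [[A, B, C are collinear ⇒ 5/2y-50=0] ∩ [|A−(24, 20)|²=25]]
   so A = (19, 20)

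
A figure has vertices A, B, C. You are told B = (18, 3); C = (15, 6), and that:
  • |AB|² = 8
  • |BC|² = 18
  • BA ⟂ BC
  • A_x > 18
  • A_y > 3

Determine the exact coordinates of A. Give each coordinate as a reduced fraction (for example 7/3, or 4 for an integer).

1. A_x = 20  [[BA ⟂ BC ⇒ -3x+3y+45=0] ∩ [|A−(18, 3)|²=8]]
2. A_y = 5  [[BA ⟂ BC ⇒ -3x+3y+45=0] ∩ [|A−(18, 3)|²=8]]
   so A = (20, 5)

A = (20, 5)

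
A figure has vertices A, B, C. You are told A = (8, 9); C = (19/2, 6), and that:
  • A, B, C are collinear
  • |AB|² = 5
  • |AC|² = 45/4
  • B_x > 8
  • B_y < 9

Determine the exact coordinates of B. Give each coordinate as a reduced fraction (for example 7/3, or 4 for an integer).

B = (9, 7)

1. B_x = 9  [[A, B, C are collinear ⇒ -3x-3/2y+75/2=0] ∩ [|B−(8, 9)|²=5]]
2. B_y = 7  [[A, B, C are collinear ⇒ -3x-3/2y+75/2=0] ∩ [|B−(8, 9)|²=5]]
   so B = (9, 7)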